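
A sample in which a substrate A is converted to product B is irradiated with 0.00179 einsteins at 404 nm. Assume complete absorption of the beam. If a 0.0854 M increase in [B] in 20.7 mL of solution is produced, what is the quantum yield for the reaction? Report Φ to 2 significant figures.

Φ = 0.99

Product: (0.0854 M)(0.0207 L) = 0.001768 mol.
Φ = 0.001768 mol / 0.00179 mol photons = 0.99.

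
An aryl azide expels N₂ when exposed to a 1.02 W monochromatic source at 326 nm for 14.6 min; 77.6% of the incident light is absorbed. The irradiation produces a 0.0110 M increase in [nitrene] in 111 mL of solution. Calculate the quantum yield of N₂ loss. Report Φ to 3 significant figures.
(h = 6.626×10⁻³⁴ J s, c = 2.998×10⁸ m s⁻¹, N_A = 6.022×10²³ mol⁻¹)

Φ = 0.646

Product: (0.0110 M)(0.111 L) = 0.001221 mol.
Photon energy at 326 nm: hc/λ = (6.626×10⁻³⁴)(2.998×10⁸)/(326×10⁻⁹) = 6.093×10⁻¹⁹ J.
Energy delivered: (1.02 W)(876 s) = 893.5 J.
Photons incident: 893.5 / 6.093×10⁻¹⁹ = 1.466×10²¹, i.e. 1.466×10²¹/6.022×10²³ = 0.002434 mol.
Photons absorbed: 0.776 × 0.002434 = 0.001889 mol.
Φ = 0.001221 mol / 0.001889 mol photons = 0.646.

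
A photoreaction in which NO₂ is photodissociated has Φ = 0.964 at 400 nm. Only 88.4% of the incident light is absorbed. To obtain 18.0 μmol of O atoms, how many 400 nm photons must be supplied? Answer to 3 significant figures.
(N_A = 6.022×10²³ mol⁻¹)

Product: 18.0 μmol = 1.80×10⁻⁵ mol.
Photons that must be absorbed: 1.80×10⁻⁵ / 0.964 = 1.867×10⁻⁵ mol.
Incident photons needed: 1.867×10⁻⁵ / 0.884 = 2.112×10⁻⁵ mol.
Photon count: 2.112×10⁻⁵ × 6.022×10²³ = 1.27×10¹⁹.

1.27×10¹⁹ photons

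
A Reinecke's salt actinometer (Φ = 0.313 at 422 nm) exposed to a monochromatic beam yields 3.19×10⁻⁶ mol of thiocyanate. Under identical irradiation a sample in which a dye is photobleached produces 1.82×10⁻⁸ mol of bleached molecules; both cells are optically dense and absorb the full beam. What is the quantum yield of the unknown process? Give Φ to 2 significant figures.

Φ = 0.0018

Photons absorbed by the actinometer: 3.19×10⁻⁶ / 0.313 = 1.019×10⁻⁵ mol.
Φ(unknown) = 1.82×10⁻⁸ / 1.019×10⁻⁵ = 0.0018.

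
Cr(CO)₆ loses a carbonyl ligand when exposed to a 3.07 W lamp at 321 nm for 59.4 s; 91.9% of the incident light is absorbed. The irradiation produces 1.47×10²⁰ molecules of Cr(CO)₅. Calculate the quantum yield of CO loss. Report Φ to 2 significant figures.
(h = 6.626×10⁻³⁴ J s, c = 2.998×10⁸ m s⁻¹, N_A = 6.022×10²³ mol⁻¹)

Φ = 0.54

Product: 1.47×10²⁰ / 6.022×10²³ = 2.441×10⁻⁴ mol.
Photon energy at 321 nm: hc/λ = (6.626×10⁻³⁴)(2.998×10⁸)/(321×10⁻⁹) = 6.188×10⁻¹⁹ J.
Energy delivered: (3.07 W)(59.4 s) = 182.4 J.
Photons incident: 182.4 / 6.188×10⁻¹⁹ = 2.948×10²⁰, i.e. 2.948×10²⁰/6.022×10²³ = 4.895×10⁻⁴ mol.
Photons absorbed: 0.919 × 4.895×10⁻⁴ = 4.499×10⁻⁴ mol.
Φ = 2.441×10⁻⁴ mol / 4.499×10⁻⁴ mol photons = 0.54.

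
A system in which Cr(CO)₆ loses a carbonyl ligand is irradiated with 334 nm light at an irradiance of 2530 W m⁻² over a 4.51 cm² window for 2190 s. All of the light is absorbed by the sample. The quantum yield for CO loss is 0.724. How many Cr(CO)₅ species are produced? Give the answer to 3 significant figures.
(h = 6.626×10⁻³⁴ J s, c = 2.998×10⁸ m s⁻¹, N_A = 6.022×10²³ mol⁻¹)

Photon energy at 334 nm: hc/λ = (6.626×10⁻³⁴)(2.998×10⁸)/(334×10⁻⁹) = 5.948×10⁻¹⁹ J.
Energy delivered: (2530 W m⁻²)(4.51×10⁻⁴ m²)(2190 s) = 2499 J.
Photons incident: 2499 / 5.948×10⁻¹⁹ = 4.201×10²¹, i.e. 4.201×10²¹/6.022×10²³ = 0.006976 mol.
Product: Φ × n_abs = 0.724 × 0.006976 = 0.005051 mol.
As a count: 0.005051 × 6.022×10²³ = 3.04×10²¹.

3.04×10²¹ species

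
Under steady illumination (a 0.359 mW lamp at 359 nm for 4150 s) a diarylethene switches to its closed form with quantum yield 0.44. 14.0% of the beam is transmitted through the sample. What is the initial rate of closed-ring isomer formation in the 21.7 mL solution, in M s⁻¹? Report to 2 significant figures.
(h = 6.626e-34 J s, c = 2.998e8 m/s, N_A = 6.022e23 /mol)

Photon energy at 359 nm: hc/λ = (6.626e-34)(2.998e8)/(359e-9) = 5.533e-19 J.
Energy delivered: (0.359 mW)(4150 s) = 1.490 J.
Photons incident: 1.490 / 5.533e-19 = 2.693e18, i.e. 2.693e18/6.022e23 = 4.472e-6 mol.
Fraction absorbed: 1 − 14.0/100 = 0.8600.
Photons absorbed: 0.8600 × 4.472e-6 = 3.846e-6 mol.
Product formed: 0.44 × 3.846e-6 = 1.692e-6 mol.
Rate: 1.692e-6 mol / (4150 s × 0.0217 L) = 1.9e-8 M s⁻¹.

1.9e-8 M s⁻¹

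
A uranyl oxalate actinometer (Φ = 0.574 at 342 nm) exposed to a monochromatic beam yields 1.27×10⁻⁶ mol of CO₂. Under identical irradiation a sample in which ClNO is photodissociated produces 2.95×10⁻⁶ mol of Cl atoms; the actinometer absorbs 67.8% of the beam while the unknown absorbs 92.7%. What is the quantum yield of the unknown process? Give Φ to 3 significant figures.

Photons absorbed by the actinometer: 1.27×10⁻⁶ / 0.574 = 2.213×10⁻⁶ mol.
Incident flux: 2.213×10⁻⁶ / 0.678 = 3.264×10⁻⁶ einstein.
Absorbed by unknown: 0.927 × 3.264×10⁻⁶ = 3.026×10⁻⁶ mol.
Φ(unknown) = 2.95×10⁻⁶ / 3.026×10⁻⁶ = 0.975.

Φ = 0.975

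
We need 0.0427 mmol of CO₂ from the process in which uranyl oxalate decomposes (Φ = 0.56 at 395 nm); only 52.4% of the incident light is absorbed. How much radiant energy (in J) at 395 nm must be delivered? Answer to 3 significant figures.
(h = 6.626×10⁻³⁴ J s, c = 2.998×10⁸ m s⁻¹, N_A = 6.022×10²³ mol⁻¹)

Product: 0.0427 mmol = 4.27×10⁻⁵ mol.
Photons that must be absorbed: 4.27×10⁻⁵ / 0.56 = 7.625×10⁻⁵ mol.
Incident photons needed: 7.625×10⁻⁵ / 0.524 = 1.455×10⁻⁴ mol.
Photon energy: hc/λ = 5.029×10⁻¹⁹ J; per mole, 3.028×10⁵ J mol⁻¹.
Energy required: 1.455×10⁻⁴ × 3.028×10⁵ = 44.1 J.

44.1 J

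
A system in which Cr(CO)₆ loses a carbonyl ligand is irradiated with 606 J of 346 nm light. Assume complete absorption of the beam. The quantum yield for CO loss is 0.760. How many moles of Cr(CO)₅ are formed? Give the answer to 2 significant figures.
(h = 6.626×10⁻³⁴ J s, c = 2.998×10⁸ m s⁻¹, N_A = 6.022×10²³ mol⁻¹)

Photon energy at 346 nm: hc/λ = (6.626×10⁻³⁴)(2.998×10⁸)/(346×10⁻⁹) = 5.741×10⁻¹⁹ J.
Photons incident: 606 / 5.741×10⁻¹⁹ = 1.056×10²¹, i.e. 1.056×10²¹/6.022×10²³ = 0.001754 mol.
Product: Φ × n_abs = 0.760 × 0.001754 = 0.001333 mol.

0.0013 mol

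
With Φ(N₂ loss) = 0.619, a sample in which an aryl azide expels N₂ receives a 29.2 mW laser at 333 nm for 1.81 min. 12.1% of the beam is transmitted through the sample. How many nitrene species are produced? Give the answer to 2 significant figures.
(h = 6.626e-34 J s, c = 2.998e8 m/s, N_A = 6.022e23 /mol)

2.9e18 species

Photon energy at 333 nm: hc/λ = (6.626e-34)(2.998e8)/(333e-9) = 5.965e-19 J.
Energy delivered: (29.2 mW)(108.6 s) = 3.171 J.
Photons incident: 3.171 / 5.965e-19 = 5.316e18, i.e. 5.316e18/6.022e23 = 8.828e-6 mol.
Fraction absorbed: 1 − 12.1/100 = 0.8790.
Photons absorbed: 0.8790 × 8.828e-6 = 7.760e-6 mol.
Product: Φ × n_abs = 0.619 × 7.760e-6 = 4.803e-6 mol.
As a count: 4.803e-6 × 6.022e23 = 2.9e18.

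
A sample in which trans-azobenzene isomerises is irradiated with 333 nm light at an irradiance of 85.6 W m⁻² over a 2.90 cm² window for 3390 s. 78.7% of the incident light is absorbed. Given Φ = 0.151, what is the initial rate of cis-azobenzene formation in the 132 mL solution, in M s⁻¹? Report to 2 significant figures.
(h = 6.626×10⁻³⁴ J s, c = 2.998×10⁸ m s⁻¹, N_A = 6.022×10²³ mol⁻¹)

6.2×10⁻⁸ M s⁻¹

Photon energy at 333 nm: hc/λ = (6.626×10⁻³⁴)(2.998×10⁸)/(333×10⁻⁹) = 5.965×10⁻¹⁹ J.
Energy delivered: (85.6 W m⁻²)(2.90×10⁻⁴ m²)(3390 s) = 84.15 J.
Photons incident: 84.15 / 5.965×10⁻¹⁹ = 1.411×10²⁰, i.e. 1.411×10²⁰/6.022×10²³ = 2.343×10⁻⁴ mol.
Photons absorbed: 0.787 × 2.343×10⁻⁴ = 1.844×10⁻⁴ mol.
Product formed: 0.151 × 1.844×10⁻⁴ = 2.784×10⁻⁵ mol.
Rate: 2.784×10⁻⁵ mol / (3390 s × 0.132 L) = 6.2×10⁻⁸ M s⁻¹.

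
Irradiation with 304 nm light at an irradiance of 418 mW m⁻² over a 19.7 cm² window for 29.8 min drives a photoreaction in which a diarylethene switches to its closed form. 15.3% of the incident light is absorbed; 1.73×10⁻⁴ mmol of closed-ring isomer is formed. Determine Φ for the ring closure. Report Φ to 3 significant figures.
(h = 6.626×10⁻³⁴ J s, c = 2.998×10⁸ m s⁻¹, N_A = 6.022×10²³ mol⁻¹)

Product: 1.73×10⁻⁴ mmol = 1.73×10⁻⁷ mol.
Photon energy at 304 nm: hc/λ = (6.626×10⁻³⁴)(2.998×10⁸)/(304×10⁻⁹) = 6.534×10⁻¹⁹ J.
Energy delivered: (418 mW m⁻²)(19.7×10⁻⁴ m²)(1788 s) = 1.472 J.
Photons incident: 1.472 / 6.534×10⁻¹⁹ = 2.253×10¹⁸, i.e. 2.253×10¹⁸/6.022×10²³ = 3.741×10⁻⁶ mol.
Photons absorbed: 0.153 × 3.741×10⁻⁶ = 5.724×10⁻⁷ mol.
Φ = 1.73×10⁻⁷ mol / 5.724×10⁻⁷ mol photons = 0.302.

Φ = 0.302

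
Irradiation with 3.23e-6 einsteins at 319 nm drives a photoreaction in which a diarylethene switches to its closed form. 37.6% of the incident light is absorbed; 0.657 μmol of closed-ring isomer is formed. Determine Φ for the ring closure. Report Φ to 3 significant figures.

Φ = 0.541

Product: 0.657 μmol = 6.57e-7 mol.
Photons absorbed: 0.376 × 3.23e-6 = 1.214e-6 mol.
Φ = 6.57e-7 mol / 1.214e-6 mol photons = 0.541.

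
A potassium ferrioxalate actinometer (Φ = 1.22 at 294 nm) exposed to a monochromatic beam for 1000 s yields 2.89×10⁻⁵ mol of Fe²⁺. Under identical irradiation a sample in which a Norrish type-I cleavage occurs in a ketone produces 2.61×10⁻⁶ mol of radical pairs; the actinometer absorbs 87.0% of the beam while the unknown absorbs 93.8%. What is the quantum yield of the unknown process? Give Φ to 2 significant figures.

Photons absorbed by the actinometer: 2.89×10⁻⁵ / 1.22 = 2.369×10⁻⁵ mol.
Incident flux: 2.369×10⁻⁵ / 0.870 = 2.723×10⁻⁵ einstein.
Absorbed by unknown: 0.938 × 2.723×10⁻⁵ = 2.554×10⁻⁵ mol.
Φ(unknown) = 2.61×10⁻⁶ / 2.554×10⁻⁵ = 0.10.

Φ = 0.10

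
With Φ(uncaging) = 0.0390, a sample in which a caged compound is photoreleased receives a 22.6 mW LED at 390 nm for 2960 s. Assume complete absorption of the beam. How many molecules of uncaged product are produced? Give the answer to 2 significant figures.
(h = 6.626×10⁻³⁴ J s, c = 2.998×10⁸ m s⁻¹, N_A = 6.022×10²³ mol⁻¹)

Photon energy at 390 nm: hc/λ = (6.626×10⁻³⁴)(2.998×10⁸)/(390×10⁻⁹) = 5.094×10⁻¹⁹ J.
Energy delivered: (22.6 mW)(2960 s) = 66.90 J.
Photons incident: 66.90 / 5.094×10⁻¹⁹ = 1.313×10²⁰, i.e. 1.313×10²⁰/6.022×10²³ = 2.180×10⁻⁴ mol.
Product: Φ × n_abs = 0.0390 × 2.180×10⁻⁴ = 8.502×10⁻⁶ mol.
As a count: 8.502×10⁻⁶ × 6.022×10²³ = 5.1×10¹⁸.

5.1×10¹⁸ molecules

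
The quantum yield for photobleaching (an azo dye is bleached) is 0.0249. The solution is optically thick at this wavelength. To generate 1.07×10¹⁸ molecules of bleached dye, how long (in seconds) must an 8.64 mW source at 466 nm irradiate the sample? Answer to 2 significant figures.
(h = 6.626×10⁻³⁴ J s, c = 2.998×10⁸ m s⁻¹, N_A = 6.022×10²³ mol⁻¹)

t ≈ 2100 s

Product: 1.07×10¹⁸ / 6.022×10²³ = 1.777×10⁻⁶ mol.
Photons that must be absorbed: 1.777×10⁻⁶ / 0.0249 = 7.137×10⁻⁵ mol.
Photon energy: hc/λ = 4.263×10⁻¹⁹ J; per mole, 2.567×10⁵ J mol⁻¹.
Energy required: 7.137×10⁻⁵ × 2.567×10⁵ = 18.32 J.
Time: 18.32 J / 0.00864 W = 2100 s.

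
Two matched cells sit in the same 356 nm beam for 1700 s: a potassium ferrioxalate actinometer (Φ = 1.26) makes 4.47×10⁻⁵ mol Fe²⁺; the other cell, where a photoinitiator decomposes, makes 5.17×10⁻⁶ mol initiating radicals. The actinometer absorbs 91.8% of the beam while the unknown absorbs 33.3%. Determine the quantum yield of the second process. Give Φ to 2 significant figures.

Φ = 0.40

Photons absorbed by the actinometer: 4.47×10⁻⁵ / 1.26 = 3.548×10⁻⁵ mol.
Incident flux: 3.548×10⁻⁵ / 0.918 = 3.865×10⁻⁵ einstein.
Absorbed by unknown: 0.333 × 3.865×10⁻⁵ = 1.287×10⁻⁵ mol.
Φ(unknown) = 5.17×10⁻⁶ / 1.287×10⁻⁵ = 0.40.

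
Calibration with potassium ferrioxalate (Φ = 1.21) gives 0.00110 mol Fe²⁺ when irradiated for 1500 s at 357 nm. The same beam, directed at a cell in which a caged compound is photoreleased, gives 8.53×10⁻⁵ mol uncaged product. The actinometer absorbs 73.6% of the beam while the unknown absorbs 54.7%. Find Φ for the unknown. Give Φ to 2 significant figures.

Photons absorbed by the actinometer: 0.00110 / 1.21 = 9.091×10⁻⁴ mol.
Incident flux: 9.091×10⁻⁴ / 0.736 = 0.001235 einstein.
Absorbed by unknown: 0.547 × 0.001235 = 6.755×10⁻⁴ mol.
Φ(unknown) = 8.53×10⁻⁵ / 6.755×10⁻⁴ = 0.13.

Φ = 0.13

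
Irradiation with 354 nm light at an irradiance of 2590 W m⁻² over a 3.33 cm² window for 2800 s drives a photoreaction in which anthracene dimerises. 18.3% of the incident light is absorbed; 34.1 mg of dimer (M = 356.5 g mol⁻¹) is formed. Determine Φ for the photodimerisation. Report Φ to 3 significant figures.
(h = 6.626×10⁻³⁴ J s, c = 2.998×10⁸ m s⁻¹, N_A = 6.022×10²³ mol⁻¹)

Φ = 0.0731

Product: 34.1 mg / 356.5 g mol⁻¹ = 9.565×10⁻⁵ mol.
Photon energy at 354 nm: hc/λ = (6.626×10⁻³⁴)(2.998×10⁸)/(354×10⁻⁹) = 5.612×10⁻¹⁹ J.
Energy delivered: (2590 W m⁻²)(3.33×10⁻⁴ m²)(2800 s) = 2415 J.
Photons incident: 2415 / 5.612×10⁻¹⁹ = 4.303×10²¹, i.e. 4.303×10²¹/6.022×10²³ = 0.007145 mol.
Photons absorbed: 0.183 × 0.007145 = 0.001308 mol.
Φ = 9.565×10⁻⁵ mol / 0.001308 mol photons = 0.0731.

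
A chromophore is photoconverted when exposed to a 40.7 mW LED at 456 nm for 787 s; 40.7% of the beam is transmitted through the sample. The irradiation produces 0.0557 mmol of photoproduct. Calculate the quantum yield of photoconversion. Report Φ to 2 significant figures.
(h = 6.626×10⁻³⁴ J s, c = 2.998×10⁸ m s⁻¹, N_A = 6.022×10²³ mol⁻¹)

Φ = 0.77

Product: 0.0557 mmol = 5.57×10⁻⁵ mol.
Photon energy at 456 nm: hc/λ = (6.626×10⁻³⁴)(2.998×10⁸)/(456×10⁻⁹) = 4.356×10⁻¹⁹ J.
Energy delivered: (40.7 mW)(787 s) = 32.03 J.
Photons incident: 32.03 / 4.356×10⁻¹⁹ = 7.353×10¹⁹, i.e. 7.353×10¹⁹/6.022×10²³ = 1.221×10⁻⁴ mol.
Fraction absorbed: 1 − 40.7/100 = 0.5930.
Photons absorbed: 0.5930 × 1.221×10⁻⁴ = 7.241×10⁻⁵ mol.
Φ = 5.57×10⁻⁵ mol / 7.241×10⁻⁵ mol photons = 0.77.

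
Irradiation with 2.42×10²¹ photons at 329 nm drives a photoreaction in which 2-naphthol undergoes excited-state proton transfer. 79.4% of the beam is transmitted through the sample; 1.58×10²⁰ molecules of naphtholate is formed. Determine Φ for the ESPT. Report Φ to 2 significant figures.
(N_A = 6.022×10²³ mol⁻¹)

Φ = 0.32

Product: 1.58×10²⁰ / 6.022×10²³ = 2.624×10⁻⁴ mol.
Moles of photons: 2.42×10²¹ / 6.022×10²³ = 0.004019 mol.
Fraction absorbed: 1 − 79.4/100 = 0.2060.
Photons absorbed: 0.2060 × 0.004019 = 8.279×10⁻⁴ mol.
Φ = 2.624×10⁻⁴ mol / 8.279×10⁻⁴ mol photons = 0.32.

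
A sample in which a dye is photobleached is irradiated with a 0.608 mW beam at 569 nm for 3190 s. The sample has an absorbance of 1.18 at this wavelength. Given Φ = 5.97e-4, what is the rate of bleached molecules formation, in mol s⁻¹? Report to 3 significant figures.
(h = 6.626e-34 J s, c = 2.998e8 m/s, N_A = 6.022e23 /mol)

Photon energy at 569 nm: hc/λ = (6.626e-34)(2.998e8)/(569e-9) = 3.491e-19 J.
Energy delivered: (0.608 mW)(3190 s) = 1.940 J.
Photons incident: 1.940 / 3.491e-19 = 5.557e18, i.e. 5.557e18/6.022e23 = 9.228e-6 mol.
Fraction absorbed: 1 − 10^(−1.18) = 0.9339.
Photons absorbed: 0.9339 × 9.228e-6 = 8.618e-6 mol.
Product formed: 5.97e-4 × 8.618e-6 = 5.145e-9 mol.
Rate: 5.145e-9 / 3190 s = 1.61e-12 mol s⁻¹.

1.61e-12 mol s⁻¹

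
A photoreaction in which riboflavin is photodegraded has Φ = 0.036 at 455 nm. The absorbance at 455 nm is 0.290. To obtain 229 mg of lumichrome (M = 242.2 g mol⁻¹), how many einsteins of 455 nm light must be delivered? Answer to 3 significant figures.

0.0539 einstein

Product: 229 mg / 242.2 g mol⁻¹ = 9.455×10⁻⁴ mol.
Photons that must be absorbed: 9.455×10⁻⁴ / 0.036 = 0.02626 mol.
Fraction absorbed: 1 − 10^(−0.290) = 0.4871.
Incident photons needed: 0.02626 / 0.4871 = 0.05391 mol.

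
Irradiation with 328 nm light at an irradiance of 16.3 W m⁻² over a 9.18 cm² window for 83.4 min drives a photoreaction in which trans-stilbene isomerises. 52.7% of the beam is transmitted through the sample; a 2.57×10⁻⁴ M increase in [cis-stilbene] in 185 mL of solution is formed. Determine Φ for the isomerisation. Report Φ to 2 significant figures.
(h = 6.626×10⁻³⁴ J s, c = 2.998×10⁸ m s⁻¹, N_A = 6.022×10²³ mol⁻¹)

Product: (2.57×10⁻⁴ M)(0.185 L) = 4.755×10⁻⁵ mol.
Photon energy at 328 nm: hc/λ = (6.626×10⁻³⁴)(2.998×10⁸)/(328×10⁻⁹) = 6.056×10⁻¹⁹ J.
Energy delivered: (16.3 W m⁻²)(9.18×10⁻⁴ m²)(5004 s) = 74.88 J.
Photons incident: 74.88 / 6.056×10⁻¹⁹ = 1.236×10²⁰, i.e. 1.236×10²⁰/6.022×10²³ = 2.052×10⁻⁴ mol.
Fraction absorbed: 1 − 52.7/100 = 0.4730.
Photons absorbed: 0.4730 × 2.052×10⁻⁴ = 9.706×10⁻⁵ mol.
Φ = 4.755×10⁻⁵ mol / 9.706×10⁻⁵ mol photons = 0.49.

Φ = 0.49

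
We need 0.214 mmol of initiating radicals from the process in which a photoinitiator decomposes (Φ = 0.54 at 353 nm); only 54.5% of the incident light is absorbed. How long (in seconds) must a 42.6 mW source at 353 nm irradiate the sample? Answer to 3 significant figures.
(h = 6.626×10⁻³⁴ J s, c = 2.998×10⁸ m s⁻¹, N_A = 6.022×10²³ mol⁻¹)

t ≈ 5780 s

Product: 0.214 mmol = 2.14×10⁻⁴ mol.
Photons that must be absorbed: 2.14×10⁻⁴ / 0.54 = 3.963×10⁻⁴ mol.
Incident photons needed: 3.963×10⁻⁴ / 0.545 = 7.272×10⁻⁴ mol.
Photon energy: hc/λ = 5.627×10⁻¹⁹ J; per mole, 3.389×10⁵ J mol⁻¹.
Energy required: 7.272×10⁻⁴ × 3.389×10⁵ = 246.4 J.
Time: 246.4 J / 0.0426 W = 5780 s.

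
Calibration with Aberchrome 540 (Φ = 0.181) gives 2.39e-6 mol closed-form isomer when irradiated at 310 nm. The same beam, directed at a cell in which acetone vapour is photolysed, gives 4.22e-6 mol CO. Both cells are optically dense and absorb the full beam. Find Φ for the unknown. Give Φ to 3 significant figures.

Φ = 0.320

Photons absorbed by the actinometer: 2.39e-6 / 0.181 = 1.320e-5 mol.
Φ(unknown) = 4.22e-6 / 1.320e-5 = 0.320.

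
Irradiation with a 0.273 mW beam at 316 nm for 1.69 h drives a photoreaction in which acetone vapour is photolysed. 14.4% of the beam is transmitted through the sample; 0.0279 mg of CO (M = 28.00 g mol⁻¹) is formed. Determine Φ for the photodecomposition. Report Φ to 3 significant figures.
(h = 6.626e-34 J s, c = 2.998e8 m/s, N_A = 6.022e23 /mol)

Φ = 0.265

Product: 0.0279 mg / 28.00 g mol⁻¹ = 9.964e-7 mol.
Photon energy at 316 nm: hc/λ = (6.626e-34)(2.998e8)/(316e-9) = 6.286e-19 J.
Energy delivered: (0.273 mW)(6084 s) = 1.661 J.
Photons incident: 1.661 / 6.286e-19 = 2.642e18, i.e. 2.642e18/6.022e23 = 4.387e-6 mol.
Fraction absorbed: 1 − 14.4/100 = 0.8560.
Photons absorbed: 0.8560 × 4.387e-6 = 3.755e-6 mol.
Φ = 9.964e-7 mol / 3.755e-6 mol photons = 0.265.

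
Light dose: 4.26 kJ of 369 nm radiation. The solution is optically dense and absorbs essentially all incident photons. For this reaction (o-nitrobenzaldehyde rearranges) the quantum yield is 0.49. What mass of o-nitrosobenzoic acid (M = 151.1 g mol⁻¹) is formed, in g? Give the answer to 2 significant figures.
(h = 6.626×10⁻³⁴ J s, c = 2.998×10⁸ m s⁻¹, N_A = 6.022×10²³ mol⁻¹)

0.97 g

Photon energy at 369 nm: hc/λ = (6.626×10⁻³⁴)(2.998×10⁸)/(369×10⁻⁹) = 5.383×10⁻¹⁹ J.
Incident energy: 4.26 kJ = 4260 J.
Photons incident: 4260 / 5.383×10⁻¹⁹ = 7.914×10²¹, i.e. 7.914×10²¹/6.022×10²³ = 0.01314 mol.
Product: Φ × n_abs = 0.49 × 0.01314 = 0.006439 mol.
Mass: 0.006439 × 151.1 = 0.9729 g = 0.97 g.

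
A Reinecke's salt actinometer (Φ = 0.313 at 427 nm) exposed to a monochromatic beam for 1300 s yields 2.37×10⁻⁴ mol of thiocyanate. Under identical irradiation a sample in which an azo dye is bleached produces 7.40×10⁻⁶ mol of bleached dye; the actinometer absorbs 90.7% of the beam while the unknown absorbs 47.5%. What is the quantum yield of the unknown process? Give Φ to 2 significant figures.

Φ = 0.019

Photons absorbed by the actinometer: 2.37×10⁻⁴ / 0.313 = 7.572×10⁻⁴ mol.
Incident flux: 7.572×10⁻⁴ / 0.907 = 8.348×10⁻⁴ einstein.
Absorbed by unknown: 0.475 × 8.348×10⁻⁴ = 3.965×10⁻⁴ mol.
Φ(unknown) = 7.40×10⁻⁶ / 3.965×10⁻⁴ = 0.019.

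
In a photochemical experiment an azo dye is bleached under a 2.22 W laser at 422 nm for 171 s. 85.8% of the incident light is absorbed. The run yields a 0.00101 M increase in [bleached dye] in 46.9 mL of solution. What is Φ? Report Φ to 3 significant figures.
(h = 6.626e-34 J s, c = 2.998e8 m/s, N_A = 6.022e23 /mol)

Product: (0.00101 M)(0.0469 L) = 4.737e-5 mol.
Photon energy at 422 nm: hc/λ = (6.626e-34)(2.998e8)/(422e-9) = 4.707e-19 J.
Energy delivered: (2.22 W)(171 s) = 379.6 J.
Photons incident: 379.6 / 4.707e-19 = 8.065e20, i.e. 8.065e20/6.022e23 = 0.001339 mol.
Photons absorbed: 0.858 × 0.001339 = 0.001149 mol.
Φ = 4.737e-5 mol / 0.001149 mol photons = 0.0412.

Φ = 0.0412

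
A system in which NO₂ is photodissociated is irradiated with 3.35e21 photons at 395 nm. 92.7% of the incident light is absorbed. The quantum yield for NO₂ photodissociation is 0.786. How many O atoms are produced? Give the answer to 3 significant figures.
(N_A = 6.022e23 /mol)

2.44e21 atoms

Moles of photons: 3.35e21 / 6.022e23 = 0.005563 mol.
Photons absorbed: 0.927 × 0.005563 = 0.005157 mol.
Product: Φ × n_abs = 0.786 × 0.005157 = 0.004053 mol.
As a count: 0.004053 × 6.022e23 = 2.44e21.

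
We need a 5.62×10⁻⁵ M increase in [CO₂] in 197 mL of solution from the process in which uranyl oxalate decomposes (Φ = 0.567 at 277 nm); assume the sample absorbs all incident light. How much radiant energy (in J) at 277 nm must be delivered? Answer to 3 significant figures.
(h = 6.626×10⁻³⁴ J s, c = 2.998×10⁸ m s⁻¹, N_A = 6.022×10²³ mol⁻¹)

Product: (5.62×10⁻⁵ M)(0.197 L) = 1.107×10⁻⁵ mol.
Photons that must be absorbed: 1.107×10⁻⁵ / 0.567 = 1.952×10⁻⁵ mol.
Photon energy: hc/λ = 7.171×10⁻¹⁹ J; per mole, 4.318×10⁵ J mol⁻¹.
Energy required: 1.952×10⁻⁵ × 4.318×10⁵ = 8.43 J.

8.43 J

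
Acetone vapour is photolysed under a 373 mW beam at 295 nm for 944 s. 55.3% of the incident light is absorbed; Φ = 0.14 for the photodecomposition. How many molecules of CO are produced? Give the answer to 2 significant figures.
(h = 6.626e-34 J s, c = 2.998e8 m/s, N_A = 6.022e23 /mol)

Photon energy at 295 nm: hc/λ = (6.626e-34)(2.998e8)/(295e-9) = 6.734e-19 J.
Energy delivered: (373 mW)(944 s) = 352.1 J.
Photons incident: 352.1 / 6.734e-19 = 5.229e20, i.e. 5.229e20/6.022e23 = 8.683e-4 mol.
Photons absorbed: 0.553 × 8.683e-4 = 4.802e-4 mol.
Product: Φ × n_abs = 0.14 × 4.802e-4 = 6.723e-5 mol.
As a count: 6.723e-5 × 6.022e23 = 4.0e19.

4.0e19 molecules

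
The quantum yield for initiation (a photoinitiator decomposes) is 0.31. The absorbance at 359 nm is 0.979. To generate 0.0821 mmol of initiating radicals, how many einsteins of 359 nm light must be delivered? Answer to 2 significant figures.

3.0e-4 einstein

Product: 0.0821 mmol = 8.21e-5 mol.
Photons that must be absorbed: 8.21e-5 / 0.31 = 2.648e-4 mol.
Fraction absorbed: 1 − 10^(−0.979) = 0.8950.
Incident photons needed: 2.648e-4 / 0.8950 = 2.959e-4 mol.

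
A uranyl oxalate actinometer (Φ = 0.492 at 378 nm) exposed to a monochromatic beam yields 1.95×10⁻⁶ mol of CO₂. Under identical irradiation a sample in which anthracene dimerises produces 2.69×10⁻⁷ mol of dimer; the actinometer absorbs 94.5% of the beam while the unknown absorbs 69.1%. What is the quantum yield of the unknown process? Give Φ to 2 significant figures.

Photons absorbed by the actinometer: 1.95×10⁻⁶ / 0.492 = 3.963×10⁻⁶ mol.
Incident flux: 3.963×10⁻⁶ / 0.945 = 4.194×10⁻⁶ einstein.
Absorbed by unknown: 0.691 × 4.194×10⁻⁶ = 2.898×10⁻⁶ mol.
Φ(unknown) = 2.69×10⁻⁷ / 2.898×10⁻⁶ = 0.093.

Φ = 0.093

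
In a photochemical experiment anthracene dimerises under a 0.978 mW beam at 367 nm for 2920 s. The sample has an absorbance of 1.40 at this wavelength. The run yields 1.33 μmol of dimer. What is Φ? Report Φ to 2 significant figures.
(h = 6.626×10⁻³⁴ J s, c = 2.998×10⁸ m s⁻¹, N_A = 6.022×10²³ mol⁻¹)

Φ = 0.16

Product: 1.33 μmol = 1.33×10⁻⁶ mol.
Photon energy at 367 nm: hc/λ = (6.626×10⁻³⁴)(2.998×10⁸)/(367×10⁻⁹) = 5.413×10⁻¹⁹ J.
Energy delivered: (0.978 mW)(2920 s) = 2.856 J.
Photons incident: 2.856 / 5.413×10⁻¹⁹ = 5.276×10¹⁸, i.e. 5.276×10¹⁸/6.022×10²³ = 8.761×10⁻⁶ mol.
Fraction absorbed: 1 − 10^(−1.40) = 0.9602.
Photons absorbed: 0.9602 × 8.761×10⁻⁶ = 8.412×10⁻⁶ mol.
Φ = 1.33×10⁻⁶ mol / 8.412×10⁻⁶ mol photons = 0.16.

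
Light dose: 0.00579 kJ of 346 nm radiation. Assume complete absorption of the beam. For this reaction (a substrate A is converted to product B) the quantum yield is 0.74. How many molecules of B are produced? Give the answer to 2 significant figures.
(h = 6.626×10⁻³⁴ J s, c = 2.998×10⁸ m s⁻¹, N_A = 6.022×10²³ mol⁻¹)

7.5×10¹⁸ molecules

Photon energy at 346 nm: hc/λ = (6.626×10⁻³⁴)(2.998×10⁸)/(346×10⁻⁹) = 5.741×10⁻¹⁹ J.
Incident energy: 0.00579 kJ = 5.79 J.
Photons incident: 5.79 / 5.741×10⁻¹⁹ = 1.009×10¹⁹, i.e. 1.009×10¹⁹/6.022×10²³ = 1.676×10⁻⁵ mol.
Product: Φ × n_abs = 0.74 × 1.676×10⁻⁵ = 1.240×10⁻⁵ mol.
As a count: 1.240×10⁻⁵ × 6.022×10²³ = 7.5×10¹⁸.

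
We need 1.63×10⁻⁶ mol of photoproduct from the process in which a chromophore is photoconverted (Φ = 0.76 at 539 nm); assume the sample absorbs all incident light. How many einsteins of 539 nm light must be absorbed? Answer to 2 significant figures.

Photons that must be absorbed: 1.63×10⁻⁶ / 0.76 = 2.145×10⁻⁶ mol.

2.1×10⁻⁶ einstein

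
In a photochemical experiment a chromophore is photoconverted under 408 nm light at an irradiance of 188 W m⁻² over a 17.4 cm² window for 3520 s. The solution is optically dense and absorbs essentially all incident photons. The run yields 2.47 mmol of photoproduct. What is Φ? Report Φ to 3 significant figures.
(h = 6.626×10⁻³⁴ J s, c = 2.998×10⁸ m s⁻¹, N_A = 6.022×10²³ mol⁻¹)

Product: 2.47 mmol = 0.00247 mol.
Photon energy at 408 nm: hc/λ = (6.626×10⁻³⁴)(2.998×10⁸)/(408×10⁻⁹) = 4.869×10⁻¹⁹ J.
Energy delivered: (188 W m⁻²)(17.4×10⁻⁴ m²)(3520 s) = 1151 J.
Photons incident: 1151 / 4.869×10⁻¹⁹ = 2.364×10²¹, i.e. 2.364×10²¹/6.022×10²³ = 0.003926 mol.
Φ = 0.00247 mol / 0.003926 mol photons = 0.629.

Φ = 0.629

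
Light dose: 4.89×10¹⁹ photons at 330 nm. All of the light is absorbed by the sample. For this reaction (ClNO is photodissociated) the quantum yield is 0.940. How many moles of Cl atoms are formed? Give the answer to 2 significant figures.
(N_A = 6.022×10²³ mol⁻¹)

Moles of photons: 4.89×10¹⁹ / 6.022×10²³ = 8.120×10⁻⁵ mol.
Product: Φ × n_abs = 0.940 × 8.120×10⁻⁵ = 7.633×10⁻⁵ mol.

7.6×10⁻⁵ mol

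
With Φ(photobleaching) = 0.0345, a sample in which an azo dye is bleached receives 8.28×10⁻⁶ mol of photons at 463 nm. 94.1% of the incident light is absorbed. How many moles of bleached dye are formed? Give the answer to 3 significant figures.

2.69×10⁻⁷ mol

Photons absorbed: 0.941 × 8.28×10⁻⁶ = 7.791×10⁻⁶ mol.
Product: Φ × n_abs = 0.0345 × 7.791×10⁻⁶ = 2.688×10⁻⁷ mol.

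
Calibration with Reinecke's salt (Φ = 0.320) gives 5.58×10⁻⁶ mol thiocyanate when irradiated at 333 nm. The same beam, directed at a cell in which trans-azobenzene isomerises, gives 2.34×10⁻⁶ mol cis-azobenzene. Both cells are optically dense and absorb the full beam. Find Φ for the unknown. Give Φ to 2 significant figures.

Photons absorbed by the actinometer: 5.58×10⁻⁶ / 0.320 = 1.744×10⁻⁵ mol.
Φ(unknown) = 2.34×10⁻⁶ / 1.744×10⁻⁵ = 0.13.

Φ = 0.13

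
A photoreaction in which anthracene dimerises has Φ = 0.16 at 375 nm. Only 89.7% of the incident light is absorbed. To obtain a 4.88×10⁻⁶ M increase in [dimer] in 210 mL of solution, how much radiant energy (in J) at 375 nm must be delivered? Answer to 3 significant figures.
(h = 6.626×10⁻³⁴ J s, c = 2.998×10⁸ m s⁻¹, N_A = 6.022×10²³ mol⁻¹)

2.28 J

Product: (4.88×10⁻⁶ M)(0.21 L) = 1.025×10⁻⁶ mol.
Photons that must be absorbed: 1.025×10⁻⁶ / 0.16 = 6.406×10⁻⁶ mol.
Incident photons needed: 6.406×10⁻⁶ / 0.897 = 7.142×10⁻⁶ mol.
Photon energy: hc/λ = 5.297×10⁻¹⁹ J; per mole, 3.190×10⁵ J mol⁻¹.
Energy required: 7.142×10⁻⁶ × 3.190×10⁵ = 2.28 J.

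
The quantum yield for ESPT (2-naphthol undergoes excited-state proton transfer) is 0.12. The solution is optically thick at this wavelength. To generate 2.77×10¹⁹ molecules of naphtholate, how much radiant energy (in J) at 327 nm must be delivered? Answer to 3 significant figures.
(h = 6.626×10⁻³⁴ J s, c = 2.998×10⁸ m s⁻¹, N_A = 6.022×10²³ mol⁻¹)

140 J

Product: 2.77×10¹⁹ / 6.022×10²³ = 4.600×10⁻⁵ mol.
Photons that must be absorbed: 4.600×10⁻⁵ / 0.12 = 3.833×10⁻⁴ mol.
Photon energy: hc/λ = 6.075×10⁻¹⁹ J; per mole, 3.658×10⁵ J mol⁻¹.
Energy required: 3.833×10⁻⁴ × 3.658×10⁵ = 140 J.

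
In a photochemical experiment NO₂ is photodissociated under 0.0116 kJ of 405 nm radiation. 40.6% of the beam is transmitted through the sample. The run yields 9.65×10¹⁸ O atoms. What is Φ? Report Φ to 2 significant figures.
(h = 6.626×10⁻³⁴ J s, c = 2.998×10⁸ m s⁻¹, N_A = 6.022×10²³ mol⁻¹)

Product: 9.65×10¹⁸ / 6.022×10²³ = 1.602×10⁻⁵ mol.
Photon energy at 405 nm: hc/λ = (6.626×10⁻³⁴)(2.998×10⁸)/(405×10⁻⁹) = 4.905×10⁻¹⁹ J.
Incident energy: 0.0116 kJ = 11.6 J.
Photons incident: 11.6 / 4.905×10⁻¹⁹ = 2.365×10¹⁹, i.e. 2.365×10¹⁹/6.022×10²³ = 3.927×10⁻⁵ mol.
Fraction absorbed: 1 − 40.6/100 = 0.5940.
Photons absorbed: 0.5940 × 3.927×10⁻⁵ = 2.333×10⁻⁵ mol.
Φ = 1.602×10⁻⁵ mol / 2.333×10⁻⁵ mol photons = 0.69.

Φ = 0.69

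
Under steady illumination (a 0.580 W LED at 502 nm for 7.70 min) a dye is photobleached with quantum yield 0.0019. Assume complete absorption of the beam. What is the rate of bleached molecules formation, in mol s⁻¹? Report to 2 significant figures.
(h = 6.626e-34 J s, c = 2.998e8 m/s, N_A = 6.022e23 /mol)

Photon energy at 502 nm: hc/λ = (6.626e-34)(2.998e8)/(502e-9) = 3.957e-19 J.
Energy delivered: (0.580 W)(462 s) = 268.0 J.
Photons incident: 268.0 / 3.957e-19 = 6.773e20, i.e. 6.773e20/6.022e23 = 0.001125 mol.
Product formed: 0.0019 × 0.001125 = 2.138e-6 mol.
Rate: 2.138e-6 / 462 s = 4.6e-9 mol s⁻¹.

4.6e-9 mol s⁻¹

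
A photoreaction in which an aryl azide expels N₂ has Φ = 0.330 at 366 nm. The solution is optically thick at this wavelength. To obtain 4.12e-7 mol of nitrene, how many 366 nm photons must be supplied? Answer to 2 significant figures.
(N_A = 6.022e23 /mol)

7.5e17 photons

Photons that must be absorbed: 4.12e-7 / 0.330 = 1.248e-6 mol.
Photon count: 1.248e-6 × 6.022e23 = 7.5e17.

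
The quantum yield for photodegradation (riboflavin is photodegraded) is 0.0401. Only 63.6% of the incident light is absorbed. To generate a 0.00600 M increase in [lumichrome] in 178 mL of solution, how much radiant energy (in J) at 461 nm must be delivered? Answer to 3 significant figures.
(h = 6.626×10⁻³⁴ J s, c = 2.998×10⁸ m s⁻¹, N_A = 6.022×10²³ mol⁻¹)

Product: (0.00600 M)(0.178 L) = 0.001068 mol.
Photons that must be absorbed: 0.001068 / 0.0401 = 0.02663 mol.
Incident photons needed: 0.02663 / 0.636 = 0.04187 mol.
Photon energy: hc/λ = 4.309×10⁻¹⁹ J; per mole, 2.595×10⁵ J mol⁻¹.
Energy required: 0.04187 × 2.595×10⁵ = 1.09×10⁴ J.

1.09×10⁴ J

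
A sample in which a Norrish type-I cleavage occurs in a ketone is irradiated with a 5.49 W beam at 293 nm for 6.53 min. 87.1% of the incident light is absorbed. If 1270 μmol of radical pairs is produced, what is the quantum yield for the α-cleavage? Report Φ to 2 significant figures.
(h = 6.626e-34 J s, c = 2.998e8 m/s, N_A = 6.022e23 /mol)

Φ = 0.28

Product: 1270 μmol = 0.00127 mol.
Photon energy at 293 nm: hc/λ = (6.626e-34)(2.998e8)/(293e-9) = 6.780e-19 J.
Energy delivered: (5.49 W)(391.8 s) = 2151 J.
Photons incident: 2151 / 6.780e-19 = 3.173e21, i.e. 3.173e21/6.022e23 = 0.005269 mol.
Photons absorbed: 0.871 × 0.005269 = 0.004589 mol.
Φ = 0.00127 mol / 0.004589 mol photons = 0.28.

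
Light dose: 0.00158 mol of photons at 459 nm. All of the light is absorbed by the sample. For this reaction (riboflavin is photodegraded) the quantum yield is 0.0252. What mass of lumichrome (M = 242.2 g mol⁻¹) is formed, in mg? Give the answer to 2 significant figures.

9.6 mg

Product: Φ × n_abs = 0.0252 × 0.00158 = 3.982e-5 mol.
Mass: 3.982e-5 × 242.2 = 0.009644 g = 9.6 mg.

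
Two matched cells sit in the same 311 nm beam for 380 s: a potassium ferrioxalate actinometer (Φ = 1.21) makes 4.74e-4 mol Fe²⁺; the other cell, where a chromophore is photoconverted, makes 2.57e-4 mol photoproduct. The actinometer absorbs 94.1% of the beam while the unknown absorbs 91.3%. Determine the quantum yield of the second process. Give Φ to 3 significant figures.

Φ = 0.676

Photons absorbed by the actinometer: 4.74e-4 / 1.21 = 3.917e-4 mol.
Incident flux: 3.917e-4 / 0.941 = 4.163e-4 einstein.
Absorbed by unknown: 0.913 × 4.163e-4 = 3.801e-4 mol.
Φ(unknown) = 2.57e-4 / 3.801e-4 = 0.676.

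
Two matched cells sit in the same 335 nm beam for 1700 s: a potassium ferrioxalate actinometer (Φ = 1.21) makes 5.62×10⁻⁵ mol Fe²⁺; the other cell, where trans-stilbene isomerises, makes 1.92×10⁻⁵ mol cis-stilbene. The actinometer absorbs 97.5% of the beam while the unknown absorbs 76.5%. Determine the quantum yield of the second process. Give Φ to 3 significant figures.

Φ = 0.527

Photons absorbed by the actinometer: 5.62×10⁻⁵ / 1.21 = 4.645×10⁻⁵ mol.
Incident flux: 4.645×10⁻⁵ / 0.975 = 4.764×10⁻⁵ einstein.
Absorbed by unknown: 0.765 × 4.764×10⁻⁵ = 3.644×10⁻⁵ mol.
Φ(unknown) = 1.92×10⁻⁵ / 3.644×10⁻⁵ = 0.527.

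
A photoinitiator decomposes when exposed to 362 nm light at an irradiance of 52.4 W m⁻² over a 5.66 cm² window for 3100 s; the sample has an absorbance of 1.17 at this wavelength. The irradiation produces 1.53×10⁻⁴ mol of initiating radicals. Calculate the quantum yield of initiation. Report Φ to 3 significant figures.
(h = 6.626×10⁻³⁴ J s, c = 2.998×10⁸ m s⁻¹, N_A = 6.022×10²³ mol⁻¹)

Photon energy at 362 nm: hc/λ = (6.626×10⁻³⁴)(2.998×10⁸)/(362×10⁻⁹) = 5.487×10⁻¹⁹ J.
Energy delivered: (52.4 W m⁻²)(5.66×10⁻⁴ m²)(3100 s) = 91.94 J.
Photons incident: 91.94 / 5.487×10⁻¹⁹ = 1.676×10²⁰, i.e. 1.676×10²⁰/6.022×10²³ = 2.783×10⁻⁴ mol.
Fraction absorbed: 1 − 10^(−1.17) = 0.9324.
Photons absorbed: 0.9324 × 2.783×10⁻⁴ = 2.595×10⁻⁴ mol.
Φ = 1.53×10⁻⁴ mol / 2.595×10⁻⁴ mol photons = 0.590.

Φ = 0.590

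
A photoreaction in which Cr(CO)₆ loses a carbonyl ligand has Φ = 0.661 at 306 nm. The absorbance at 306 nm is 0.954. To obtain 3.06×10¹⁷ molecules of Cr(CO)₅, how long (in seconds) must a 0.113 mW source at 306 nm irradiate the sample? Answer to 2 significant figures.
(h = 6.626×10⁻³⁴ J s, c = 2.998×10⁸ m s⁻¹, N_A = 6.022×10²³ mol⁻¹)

Product: 3.06×10¹⁷ / 6.022×10²³ = 5.081×10⁻⁷ mol.
Photons that must be absorbed: 5.081×10⁻⁷ / 0.661 = 7.687×10⁻⁷ mol.
Fraction absorbed: 1 − 10^(−0.954) = 0.8888.
Incident photons needed: 7.687×10⁻⁷ / 0.8888 = 8.649×10⁻⁷ mol.
Photon energy: hc/λ = 6.492×10⁻¹⁹ J; per mole, 3.909×10⁵ J mol⁻¹.
Energy required: 8.649×10⁻⁷ × 3.909×10⁵ = 0.3381 J.
Time: 0.3381 J / 0.000113 W = 3000 s.

t ≈ 3000 s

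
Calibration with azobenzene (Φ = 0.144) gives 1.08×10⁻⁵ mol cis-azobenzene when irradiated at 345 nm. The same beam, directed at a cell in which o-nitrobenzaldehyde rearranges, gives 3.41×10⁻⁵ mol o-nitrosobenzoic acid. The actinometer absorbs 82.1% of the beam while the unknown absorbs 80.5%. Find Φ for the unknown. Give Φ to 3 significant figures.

Photons absorbed by the actinometer: 1.08×10⁻⁵ / 0.144 = 7.500×10⁻⁵ mol.
Incident flux: 7.500×10⁻⁵ / 0.821 = 9.135×10⁻⁵ einstein.
Absorbed by unknown: 0.805 × 9.135×10⁻⁵ = 7.354×10⁻⁵ mol.
Φ(unknown) = 3.41×10⁻⁵ / 7.354×10⁻⁵ = 0.464.

Φ = 0.464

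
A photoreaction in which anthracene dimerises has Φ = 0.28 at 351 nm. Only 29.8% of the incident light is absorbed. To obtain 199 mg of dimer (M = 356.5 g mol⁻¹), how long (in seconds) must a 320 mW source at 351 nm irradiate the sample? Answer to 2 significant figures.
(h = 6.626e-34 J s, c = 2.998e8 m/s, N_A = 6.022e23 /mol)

t ≈ 7100 s

Product: 199 mg / 356.5 g mol⁻¹ = 5.582e-4 mol.
Photons that must be absorbed: 5.582e-4 / 0.28 = 0.001994 mol.
Incident photons needed: 0.001994 / 0.298 = 0.006691 mol.
Photon energy: hc/λ = 5.659e-19 J; per mole, 3.408e5 J mol⁻¹.
Energy required: 0.006691 × 3.408e5 = 2280 J.
Time: 2280 J / 0.32 W = 7100 s.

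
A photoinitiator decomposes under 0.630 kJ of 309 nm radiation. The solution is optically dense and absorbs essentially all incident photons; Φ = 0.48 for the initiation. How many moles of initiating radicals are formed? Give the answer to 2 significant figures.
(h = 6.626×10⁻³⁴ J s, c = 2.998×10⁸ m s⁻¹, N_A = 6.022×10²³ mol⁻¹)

7.8×10⁻⁴ mol

Photon energy at 309 nm: hc/λ = (6.626×10⁻³⁴)(2.998×10⁸)/(309×10⁻⁹) = 6.429×10⁻¹⁹ J.
Incident energy: 0.630 kJ = 630 J.
Photons incident: 630 / 6.429×10⁻¹⁹ = 9.799×10²⁰, i.e. 9.799×10²⁰/6.022×10²³ = 0.001627 mol.
Product: Φ × n_abs = 0.48 × 0.001627 = 7.810×10⁻⁴ mol.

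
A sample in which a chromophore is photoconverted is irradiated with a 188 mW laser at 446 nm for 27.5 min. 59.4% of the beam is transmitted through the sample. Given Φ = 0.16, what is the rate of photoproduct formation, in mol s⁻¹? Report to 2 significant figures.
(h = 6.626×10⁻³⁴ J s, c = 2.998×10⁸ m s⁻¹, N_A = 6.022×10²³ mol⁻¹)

Photon energy at 446 nm: hc/λ = (6.626×10⁻³⁴)(2.998×10⁸)/(446×10⁻⁹) = 4.454×10⁻¹⁹ J.
Energy delivered: (188 mW)(1650 s) = 310.2 J.
Photons incident: 310.2 / 4.454×10⁻¹⁹ = 6.965×10²⁰, i.e. 6.965×10²⁰/6.022×10²³ = 0.001157 mol.
Fraction absorbed: 1 − 59.4/100 = 0.4060.
Photons absorbed: 0.4060 × 0.001157 = 4.697×10⁻⁴ mol.
Product formed: 0.16 × 4.697×10⁻⁴ = 7.515×10⁻⁵ mol.
Rate: 7.515×10⁻⁵ / 1650 s = 4.6×10⁻⁸ mol s⁻¹.

4.6×10⁻⁸ mol s⁻¹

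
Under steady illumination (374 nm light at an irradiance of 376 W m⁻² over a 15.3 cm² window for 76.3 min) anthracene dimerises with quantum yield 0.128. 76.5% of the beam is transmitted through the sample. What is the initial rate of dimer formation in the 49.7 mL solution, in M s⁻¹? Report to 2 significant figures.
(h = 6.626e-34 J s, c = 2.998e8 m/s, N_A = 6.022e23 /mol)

Photon energy at 374 nm: hc/λ = (6.626e-34)(2.998e8)/(374e-9) = 5.311e-19 J.
Energy delivered: (376 W m⁻²)(15.3e-4 m²)(4578 s) = 2634 J.
Photons incident: 2634 / 5.311e-19 = 4.960e21, i.e. 4.960e21/6.022e23 = 0.008236 mol.
Fraction absorbed: 1 − 76.5/100 = 0.2350.
Photons absorbed: 0.2350 × 0.008236 = 0.001935 mol.
Product formed: 0.128 × 0.001935 = 2.477e-4 mol.
Rate: 2.477e-4 mol / (4578 s × 0.0497 L) = 1.1e-6 M s⁻¹.

1.1e-6 M s⁻¹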